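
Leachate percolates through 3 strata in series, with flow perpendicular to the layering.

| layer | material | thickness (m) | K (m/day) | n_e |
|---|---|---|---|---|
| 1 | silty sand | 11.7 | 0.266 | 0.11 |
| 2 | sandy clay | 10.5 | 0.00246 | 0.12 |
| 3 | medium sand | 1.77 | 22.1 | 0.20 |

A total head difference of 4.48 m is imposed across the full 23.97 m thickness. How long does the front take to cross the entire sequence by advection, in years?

With flow normal to the layers, continuity requires the same specific discharge q through every layer.
Σ(b_i/K_i) = 11.7/0.266 + 10.5/0.00246 + 1.77/22.1 = 4312 d.
q = Δh / Σ(b_i/K_i) = 4.48 / 4312 = 0.001039 m/day.
In each layer the seepage velocity is v_i = q/n_i, so the layer transit time is t_i = b_i·n_i / q:
  layer 1 (silty sand): t_1 = 11.7 × 0.11 / 0.001039 = 1239 d
  layer 2 (sandy clay): t_2 = 10.5 × 0.12 / 0.001039 = 1213 d
  layer 3 (medium sand): t_3 = 1.77 × 0.20 / 0.001039 = 340.8 d
Total t = Σ t_i = 2792 days = 7.645 years.

7.65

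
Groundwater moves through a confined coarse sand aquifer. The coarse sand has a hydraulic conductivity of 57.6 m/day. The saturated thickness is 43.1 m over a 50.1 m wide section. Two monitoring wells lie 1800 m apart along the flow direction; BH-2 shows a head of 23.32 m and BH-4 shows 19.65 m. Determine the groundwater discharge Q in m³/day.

254

Cross-sectional area A = 50.1 × 43.1 = 2159 m².
Hydraulic gradient i = (23.32 − 19.65) / 1800 = 3.67 / 1800 = 0.002039.
Darcy's law: Q = K · A · i = 57.60 × 2159 × 0.002039 = 253.6 m³/day.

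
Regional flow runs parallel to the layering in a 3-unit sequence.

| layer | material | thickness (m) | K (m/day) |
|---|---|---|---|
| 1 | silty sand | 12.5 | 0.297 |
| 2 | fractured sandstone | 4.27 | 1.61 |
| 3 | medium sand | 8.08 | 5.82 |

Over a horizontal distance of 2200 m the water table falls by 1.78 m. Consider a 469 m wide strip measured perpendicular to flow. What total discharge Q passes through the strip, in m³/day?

Flow is parallel to layering, so each bed carries its own Darcy discharge and the transmissivities add.
Σ(K_i·b_i) = 0.297×12.5 + 1.61×4.27 + 5.82×8.08 = 57.61 m²/day.
Hydraulic gradient i = Δh / L = 1.78 / 2200 = 0.0008091.
Q = Σ(K_i·b_i) · W · i = 57.61 × 469 × 0.0008091 = 21.86 m³/day.

21.9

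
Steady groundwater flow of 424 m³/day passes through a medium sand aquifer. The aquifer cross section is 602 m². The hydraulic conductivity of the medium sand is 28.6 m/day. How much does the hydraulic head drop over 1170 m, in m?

From Q = K·A·i, i = Q / (K·A) = 424 / (28.60 × 602.0) = 0.02463.
Head loss Δh = i · L = 0.02463 × 1170 = 28.81 m.

28.8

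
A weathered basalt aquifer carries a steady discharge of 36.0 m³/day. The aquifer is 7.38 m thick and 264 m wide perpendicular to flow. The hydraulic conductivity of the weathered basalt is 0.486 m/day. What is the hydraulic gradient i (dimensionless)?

Cross-sectional area A = 264 × 7.38 = 1948 m².
From Q = K·A·i, i = Q / (K·A) = 36.0 / (0.4860 × 1948) = 0.03802.

0.0380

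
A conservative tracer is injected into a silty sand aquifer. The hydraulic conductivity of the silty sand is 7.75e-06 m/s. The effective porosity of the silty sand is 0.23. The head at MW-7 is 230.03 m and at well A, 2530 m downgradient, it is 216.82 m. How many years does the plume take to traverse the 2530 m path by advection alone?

456

Convert K: 7.75e-06 m/s × 86400 = 0.6696 m/day.
Hydraulic gradient i = (230.03 − 216.82) / 2530 = 13.21 / 2530 = 0.005221.
Darcy flux q = K · i = 0.6696 × 0.005221 = 0.003496 m/day.
Seepage velocity v = q / n_e = 0.003496 / 0.23 = 0.01520 m/day.
Travel time t = L / v = 2530 / 0.01520 = 1.664e+05 days = 455.7 years.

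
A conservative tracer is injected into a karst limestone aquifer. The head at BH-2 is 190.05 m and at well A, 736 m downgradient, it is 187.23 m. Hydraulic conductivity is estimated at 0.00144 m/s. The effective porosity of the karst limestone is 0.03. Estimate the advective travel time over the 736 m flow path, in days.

Convert K: 0.00144 m/s × 86400 = 124.4 m/day.
Hydraulic gradient i = (190.05 − 187.23) / 736 = 2.82 / 736 = 0.003832.
Darcy flux q = K · i = 124.4 × 0.003832 = 0.4767 m/day.
Seepage velocity v = q / n_e = 0.4767 / 0.03 = 15.89 m/day.
Travel time t = L / v = 736 / 15.89 = 46.32 days.

46.3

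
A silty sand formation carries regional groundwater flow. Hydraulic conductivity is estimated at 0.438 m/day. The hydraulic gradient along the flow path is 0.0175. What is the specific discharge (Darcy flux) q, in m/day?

Hydraulic gradient i = 0.0175.
Specific discharge q = K · i = 0.4380 × 0.01750 = 0.007665 m/day.

0.00767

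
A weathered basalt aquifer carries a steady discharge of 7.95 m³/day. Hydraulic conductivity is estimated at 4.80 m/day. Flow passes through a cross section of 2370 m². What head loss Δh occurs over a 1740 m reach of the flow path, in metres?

From Q = K·A·i, i = Q / (K·A) = 7.95 / (4.800 × 2370) = 0.0006988.
Head loss Δh = i · L = 0.0006988 × 1740 = 1.216 m.

1.22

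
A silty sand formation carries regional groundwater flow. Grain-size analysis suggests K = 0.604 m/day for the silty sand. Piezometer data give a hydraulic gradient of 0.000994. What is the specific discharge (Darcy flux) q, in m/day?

Hydraulic gradient i = 0.000994.
Specific discharge q = K · i = 0.6040 × 0.0009940 = 0.0006004 m/day.

0.000600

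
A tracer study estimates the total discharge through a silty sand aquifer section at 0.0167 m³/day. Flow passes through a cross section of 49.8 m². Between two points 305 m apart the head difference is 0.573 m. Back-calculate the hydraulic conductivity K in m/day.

0.178

Hydraulic gradient i = Δh / L = 0.573 / 305 = 0.001879.
From Q = K·A·i, K = Q / (A·i) = 0.0167 / (49.80 × 0.001879) = 0.1785 m/day.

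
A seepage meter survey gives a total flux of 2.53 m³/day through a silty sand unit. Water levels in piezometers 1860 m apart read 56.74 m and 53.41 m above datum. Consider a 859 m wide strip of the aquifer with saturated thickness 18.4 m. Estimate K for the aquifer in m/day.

Cross-sectional area A = 859 × 18.4 = 15806 m².
Hydraulic gradient i = (56.74 − 53.41) / 1860 = 3.33 / 1860 = 0.001790.
From Q = K·A·i, K = Q / (A·i) = 2.53 / (15806 × 0.001790) = 0.08941 m/day.

0.0894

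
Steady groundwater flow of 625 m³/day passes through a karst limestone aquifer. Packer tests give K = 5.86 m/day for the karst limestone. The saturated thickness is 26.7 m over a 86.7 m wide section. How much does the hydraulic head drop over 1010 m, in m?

46.5

Cross-sectional area A = 86.7 × 26.7 = 2315 m².
From Q = K·A·i, i = Q / (K·A) = 625 / (5.860 × 2315) = 0.04607.
Head loss Δh = i · L = 0.04607 × 1010 = 46.53 m.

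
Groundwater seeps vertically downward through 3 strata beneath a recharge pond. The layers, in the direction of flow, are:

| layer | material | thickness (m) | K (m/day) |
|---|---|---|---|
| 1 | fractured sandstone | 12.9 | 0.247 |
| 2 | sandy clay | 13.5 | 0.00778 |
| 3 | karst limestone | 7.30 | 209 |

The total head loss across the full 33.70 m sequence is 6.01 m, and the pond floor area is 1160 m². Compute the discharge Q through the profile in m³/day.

3.90

Flow is perpendicular to layering, so the layers act in series and the equivalent K is the thickness-weighted harmonic mean.
Total thickness L = 12.9 + 13.5 + 7.30 = 33.70 m.
Σ(b_i/K_i) = 12.9/0.247 + 13.5/0.00778 + 7.30/209 = 1787 d.
K_eq = L / Σ(b_i/K_i) = 33.70 / 1787 = 0.01885 m/day.
Q = K_eq · A · (Δh/L) = 0.01885 × 1160 × (6.01/33.70) = 3.900 m³/day.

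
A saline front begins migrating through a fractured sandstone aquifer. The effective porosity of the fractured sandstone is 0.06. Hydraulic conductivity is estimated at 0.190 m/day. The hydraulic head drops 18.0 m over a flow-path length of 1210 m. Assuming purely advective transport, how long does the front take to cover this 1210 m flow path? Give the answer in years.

Hydraulic gradient i = Δh / L = 18.0 / 1210 = 0.01488.
Darcy flux q = K · i = 0.1900 × 0.01488 = 0.002826 m/day.
Seepage velocity v = q / n_e = 0.002826 / 0.06 = 0.04711 m/day.
Travel time t = L / v = 1210 / 0.04711 = 25686 days = 70.32 years.

70.3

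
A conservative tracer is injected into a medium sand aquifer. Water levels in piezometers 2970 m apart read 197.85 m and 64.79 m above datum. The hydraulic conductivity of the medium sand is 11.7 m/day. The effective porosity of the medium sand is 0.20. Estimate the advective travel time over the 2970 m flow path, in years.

Hydraulic gradient i = (197.85 − 64.79) / 2970 = 133.06 / 2970 = 0.04480.
Darcy flux q = K · i = 11.70 × 0.04480 = 0.5242 m/day.
Seepage velocity v = q / n_e = 0.5242 / 0.20 = 2.621 m/day.
Travel time t = L / v = 2970 / 2.621 = 1133 days = 3.103 years.

3.10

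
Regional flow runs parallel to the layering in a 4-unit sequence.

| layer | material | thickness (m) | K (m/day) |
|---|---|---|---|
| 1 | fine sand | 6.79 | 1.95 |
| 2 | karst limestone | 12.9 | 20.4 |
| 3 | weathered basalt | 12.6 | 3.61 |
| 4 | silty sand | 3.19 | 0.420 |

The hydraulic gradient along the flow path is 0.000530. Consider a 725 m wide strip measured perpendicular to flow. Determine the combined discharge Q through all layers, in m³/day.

Flow is parallel to layering, so each bed carries its own Darcy discharge and the transmissivities add.
Σ(K_i·b_i) = 1.95×6.79 + 20.4×12.9 + 3.61×12.6 + 0.420×3.19 = 323.2 m²/day.
Hydraulic gradient i = 0.000530.
Q = Σ(K_i·b_i) · W · i = 323.2 × 725 × 0.0005300 = 124.2 m³/day.

124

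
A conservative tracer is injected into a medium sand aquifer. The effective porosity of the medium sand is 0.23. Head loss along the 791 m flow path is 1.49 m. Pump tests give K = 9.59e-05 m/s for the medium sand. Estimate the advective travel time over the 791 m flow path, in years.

Convert K: 9.59e-05 m/s × 86400 = 8.286 m/day.
Hydraulic gradient i = Δh / L = 1.49 / 791 = 0.001884.
Darcy flux q = K · i = 8.286 × 0.001884 = 0.01561 m/day.
Seepage velocity v = q / n_e = 0.01561 / 0.23 = 0.06786 m/day.
Travel time t = L / v = 791 / 0.06786 = 11656 days = 31.91 years.

31.9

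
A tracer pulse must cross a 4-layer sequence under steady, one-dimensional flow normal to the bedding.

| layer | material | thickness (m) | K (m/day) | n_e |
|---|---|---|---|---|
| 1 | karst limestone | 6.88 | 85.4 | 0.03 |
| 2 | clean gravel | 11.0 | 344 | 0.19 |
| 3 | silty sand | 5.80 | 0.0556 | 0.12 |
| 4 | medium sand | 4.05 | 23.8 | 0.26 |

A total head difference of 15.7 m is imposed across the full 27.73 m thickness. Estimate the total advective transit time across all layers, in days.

With flow normal to the layers, continuity requires the same specific discharge q through every layer.
Σ(b_i/K_i) = 6.88/85.4 + 11.0/344 + 5.80/0.0556 + 4.05/23.8 = 104.6 d.
q = Δh / Σ(b_i/K_i) = 15.7 / 104.6 = 0.1501 m/day.
In each layer the seepage velocity is v_i = q/n_i, so the layer transit time is t_i = b_i·n_i / q:
  layer 1 (karst limestone): t_1 = 6.88 × 0.03 / 0.1501 = 1.375 d
  layer 2 (clean gravel): t_2 = 11.0 × 0.19 / 0.1501 = 13.92 d
  layer 3 (silty sand): t_3 = 5.80 × 0.12 / 0.1501 = 4.637 d
  layer 4 (medium sand): t_4 = 4.05 × 0.26 / 0.1501 = 7.015 d
Total t = Σ t_i = 26.95 days.

27.0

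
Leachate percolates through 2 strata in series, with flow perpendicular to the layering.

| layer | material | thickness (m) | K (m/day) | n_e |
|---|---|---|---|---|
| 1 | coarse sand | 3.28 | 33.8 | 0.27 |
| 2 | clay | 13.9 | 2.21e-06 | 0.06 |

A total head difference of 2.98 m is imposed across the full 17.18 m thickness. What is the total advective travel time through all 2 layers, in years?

With flow normal to the layers, continuity requires the same specific discharge q through every layer.
Σ(b_i/K_i) = 3.28/33.8 + 13.9/2.21e-06 = 6.290e+06 d.
q = Δh / Σ(b_i/K_i) = 2.98 / 6.290e+06 = 4.738e-07 m/day.
In each layer the seepage velocity is v_i = q/n_i, so the layer transit time is t_i = b_i·n_i / q:
  layer 1 (coarse sand): t_1 = 3.28 × 0.27 / 4.738e-07 = 1.869e+06 d
  layer 2 (clay): t_2 = 13.9 × 0.06 / 4.738e-07 = 1.760e+06 d
Total t = Σ t_i = 3.629e+06 days = 9937 years.

9940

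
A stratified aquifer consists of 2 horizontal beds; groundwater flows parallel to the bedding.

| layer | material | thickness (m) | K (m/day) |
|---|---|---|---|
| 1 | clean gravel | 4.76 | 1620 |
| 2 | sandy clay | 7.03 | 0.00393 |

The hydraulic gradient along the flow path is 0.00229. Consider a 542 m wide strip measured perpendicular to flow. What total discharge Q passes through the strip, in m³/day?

9570

Flow is parallel to layering, so each bed carries its own Darcy discharge and the transmissivities add.
Σ(K_i·b_i) = 1620×4.76 + 0.00393×7.03 = 7711 m²/day.
Hydraulic gradient i = 0.00229.
Q = Σ(K_i·b_i) · W · i = 7711 × 542 × 0.002290 = 9571 m³/day.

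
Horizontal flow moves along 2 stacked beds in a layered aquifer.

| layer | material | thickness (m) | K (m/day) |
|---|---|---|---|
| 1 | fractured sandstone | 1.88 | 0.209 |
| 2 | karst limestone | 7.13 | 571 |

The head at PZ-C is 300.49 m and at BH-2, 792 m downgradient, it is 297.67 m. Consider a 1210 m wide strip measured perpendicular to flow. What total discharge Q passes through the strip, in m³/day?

Flow is parallel to layering, so each bed carries its own Darcy discharge and the transmissivities add.
Σ(K_i·b_i) = 0.209×1.88 + 571×7.13 = 4072 m²/day.
Hydraulic gradient i = (300.49 − 297.67) / 792 = 2.82 / 792 = 0.003561.
Q = Σ(K_i·b_i) · W · i = 4072 × 1210 × 0.003561 = 17542 m³/day.

17500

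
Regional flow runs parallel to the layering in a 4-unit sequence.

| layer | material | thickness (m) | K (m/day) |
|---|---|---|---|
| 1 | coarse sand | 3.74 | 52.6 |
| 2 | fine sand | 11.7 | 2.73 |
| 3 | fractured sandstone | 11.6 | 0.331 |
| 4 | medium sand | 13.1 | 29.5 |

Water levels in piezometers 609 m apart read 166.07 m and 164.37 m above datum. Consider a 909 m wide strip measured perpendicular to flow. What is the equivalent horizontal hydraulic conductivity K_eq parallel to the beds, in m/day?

Flow is parallel to layering, so each bed carries its own Darcy discharge and the transmissivities add.
Σ(K_i·b_i) = 52.6×3.74 + 2.73×11.7 + 0.331×11.6 + 29.5×13.1 = 619.0 m²/day.
Total thickness b = 40.14 m, so K_eq = Σ(K_i·b_i)/b = 15.42 m/day.

15.4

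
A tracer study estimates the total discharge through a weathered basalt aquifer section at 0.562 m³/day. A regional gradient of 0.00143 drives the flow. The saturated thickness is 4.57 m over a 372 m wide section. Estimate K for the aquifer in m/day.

0.231

Cross-sectional area A = 372 × 4.57 = 1700 m².
Hydraulic gradient i = 0.00143.
From Q = K·A·i, K = Q / (A·i) = 0.562 / (1700 × 0.001430) = 0.2312 m/day.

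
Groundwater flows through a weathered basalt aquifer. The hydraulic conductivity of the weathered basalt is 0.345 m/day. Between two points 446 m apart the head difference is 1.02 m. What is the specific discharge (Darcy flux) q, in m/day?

0.000789

Hydraulic gradient i = Δh / L = 1.02 / 446 = 0.002287.
Specific discharge q = K · i = 0.3450 × 0.002287 = 0.0007890 m/day.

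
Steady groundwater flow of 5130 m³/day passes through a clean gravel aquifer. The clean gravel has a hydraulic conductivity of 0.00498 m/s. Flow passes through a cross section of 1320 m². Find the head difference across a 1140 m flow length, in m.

Convert K: 0.00498 m/s × 86400 = 430.3 m/day.
From Q = K·A·i, i = Q / (K·A) = 5130 / (430.3 × 1320) = 0.009032.
Head loss Δh = i · L = 0.009032 × 1140 = 10.30 m.

10.3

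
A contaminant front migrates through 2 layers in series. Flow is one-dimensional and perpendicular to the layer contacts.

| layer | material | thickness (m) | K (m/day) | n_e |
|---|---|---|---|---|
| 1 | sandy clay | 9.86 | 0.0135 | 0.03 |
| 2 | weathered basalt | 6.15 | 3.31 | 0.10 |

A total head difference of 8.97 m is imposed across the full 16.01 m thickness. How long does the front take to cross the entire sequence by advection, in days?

With flow normal to the layers, continuity requires the same specific discharge q through every layer.
Σ(b_i/K_i) = 9.86/0.0135 + 6.15/3.31 = 732.2 d.
q = Δh / Σ(b_i/K_i) = 8.97 / 732.2 = 0.01225 m/day.
In each layer the seepage velocity is v_i = q/n_i, so the layer transit time is t_i = b_i·n_i / q:
  layer 1 (sandy clay): t_1 = 9.86 × 0.03 / 0.01225 = 24.15 d
  layer 2 (weathered basalt): t_2 = 6.15 × 0.10 / 0.01225 = 50.20 d
Total t = Σ t_i = 74.35 days.

74.3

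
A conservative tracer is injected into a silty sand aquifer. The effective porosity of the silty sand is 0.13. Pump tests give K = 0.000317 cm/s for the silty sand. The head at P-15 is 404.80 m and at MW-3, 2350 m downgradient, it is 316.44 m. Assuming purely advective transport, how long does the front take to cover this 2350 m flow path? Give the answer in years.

81.2

Convert K: 0.000317 cm/s × 864 = 0.2739 m/day.
Hydraulic gradient i = (404.80 − 316.44) / 2350 = 88.36 / 2350 = 0.03760.
Darcy flux q = K · i = 0.2739 × 0.03760 = 0.01030 m/day.
Seepage velocity v = q / n_e = 0.01030 / 0.13 = 0.07922 m/day.
Travel time t = L / v = 2350 / 0.07922 = 29665 days = 81.22 years.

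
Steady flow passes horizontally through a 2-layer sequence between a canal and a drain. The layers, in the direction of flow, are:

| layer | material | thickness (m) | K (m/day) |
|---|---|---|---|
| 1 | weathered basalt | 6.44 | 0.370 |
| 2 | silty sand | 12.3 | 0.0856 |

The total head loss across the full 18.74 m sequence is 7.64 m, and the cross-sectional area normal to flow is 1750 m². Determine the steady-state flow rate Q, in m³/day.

Flow is perpendicular to layering, so the layers act in series and the equivalent K is the thickness-weighted harmonic mean.
Total thickness L = 6.44 + 12.3 = 18.74 m.
Σ(b_i/K_i) = 6.44/0.370 + 12.3/0.0856 = 161.1 d.
K_eq = L / Σ(b_i/K_i) = 18.74 / 161.1 = 0.1163 m/day.
Q = K_eq · A · (Δh/L) = 0.1163 × 1750 × (7.64/18.74) = 82.99 m³/day.

83.0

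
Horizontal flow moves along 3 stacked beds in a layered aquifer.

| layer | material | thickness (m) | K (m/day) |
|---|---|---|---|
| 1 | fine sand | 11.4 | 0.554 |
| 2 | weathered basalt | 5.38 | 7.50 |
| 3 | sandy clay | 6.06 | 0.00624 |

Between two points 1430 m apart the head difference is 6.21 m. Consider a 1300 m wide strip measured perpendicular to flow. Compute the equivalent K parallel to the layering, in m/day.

2.04

Flow is parallel to layering, so each bed carries its own Darcy discharge and the transmissivities add.
Σ(K_i·b_i) = 0.554×11.4 + 7.50×5.38 + 0.00624×6.06 = 46.70 m²/day.
Total thickness b = 22.84 m, so K_eq = Σ(K_i·b_i)/b = 2.045 m/day.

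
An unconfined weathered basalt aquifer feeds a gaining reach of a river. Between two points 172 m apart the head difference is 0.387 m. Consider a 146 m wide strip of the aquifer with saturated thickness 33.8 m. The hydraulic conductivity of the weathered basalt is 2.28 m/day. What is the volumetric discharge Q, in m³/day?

Cross-sectional area A = 146 × 33.8 = 4935 m².
Hydraulic gradient i = Δh / L = 0.387 / 172 = 0.002250.
Darcy's law: Q = K · A · i = 2.280 × 4935 × 0.002250 = 25.32 m³/day.

25.3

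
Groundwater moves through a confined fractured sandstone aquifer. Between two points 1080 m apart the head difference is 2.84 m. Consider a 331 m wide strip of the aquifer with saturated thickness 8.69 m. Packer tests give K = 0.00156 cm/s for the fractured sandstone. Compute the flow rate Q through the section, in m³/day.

Convert K: 0.00156 cm/s × 864 = 1.348 m/day.
Cross-sectional area A = 331 × 8.69 = 2876 m².
Hydraulic gradient i = Δh / L = 2.84 / 1080 = 0.002630.
Darcy's law: Q = K · A · i = 1.348 × 2876 × 0.002630 = 10.19 m³/day.

10.2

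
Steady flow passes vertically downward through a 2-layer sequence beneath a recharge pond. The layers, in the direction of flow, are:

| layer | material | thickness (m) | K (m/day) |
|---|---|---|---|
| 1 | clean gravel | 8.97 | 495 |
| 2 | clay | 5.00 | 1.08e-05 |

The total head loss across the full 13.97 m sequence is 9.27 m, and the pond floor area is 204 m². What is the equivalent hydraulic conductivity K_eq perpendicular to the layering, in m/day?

3.02e-05

Flow is perpendicular to layering, so the layers act in series and the equivalent K is the thickness-weighted harmonic mean.
Total thickness L = 8.97 + 5.00 = 13.97 m.
Σ(b_i/K_i) = 8.97/495 + 5.00/1.08e-05 = 4.630e+05 d.
K_eq = L / Σ(b_i/K_i) = 13.97 / 4.630e+05 = 3.018e-05 m/day.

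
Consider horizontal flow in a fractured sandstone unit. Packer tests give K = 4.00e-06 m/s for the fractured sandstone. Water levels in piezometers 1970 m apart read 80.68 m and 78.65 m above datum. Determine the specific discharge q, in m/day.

Convert K: 4.00e-06 m/s × 86400 = 0.3456 m/day.
Hydraulic gradient i = (80.68 − 78.65) / 1970 = 2.03 / 1970 = 0.001030.
Specific discharge q = K · i = 0.3456 × 0.001030 = 0.0003561 m/day.

0.000356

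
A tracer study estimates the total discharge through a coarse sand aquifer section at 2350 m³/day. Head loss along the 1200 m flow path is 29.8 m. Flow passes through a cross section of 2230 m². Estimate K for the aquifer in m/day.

42.4

Hydraulic gradient i = Δh / L = 29.8 / 1200 = 0.02483.
From Q = K·A·i, K = Q / (A·i) = 2350 / (2230 × 0.02483) = 42.44 m/day.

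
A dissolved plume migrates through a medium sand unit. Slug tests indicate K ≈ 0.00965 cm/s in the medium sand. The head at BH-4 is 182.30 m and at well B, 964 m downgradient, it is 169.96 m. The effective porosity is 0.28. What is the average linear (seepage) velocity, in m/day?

0.381

Convert K: 0.00965 cm/s × 864 = 8.338 m/day.
Hydraulic gradient i = (182.30 − 169.96) / 964 = 12.34 / 964 = 0.01280.
Darcy flux q = K · i = 8.338 × 0.01280 = 0.1067 m/day.
Seepage velocity v = q / n_e = 0.1067 / 0.28 = 0.3812 m/day.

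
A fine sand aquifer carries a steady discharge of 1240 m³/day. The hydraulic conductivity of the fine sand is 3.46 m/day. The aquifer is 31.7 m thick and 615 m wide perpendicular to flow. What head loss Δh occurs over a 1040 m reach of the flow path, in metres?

19.1

Cross-sectional area A = 615 × 31.7 = 19496 m².
From Q = K·A·i, i = Q / (K·A) = 1240 / (3.460 × 19496) = 0.01838.
Head loss Δh = i · L = 0.01838 × 1040 = 19.12 m.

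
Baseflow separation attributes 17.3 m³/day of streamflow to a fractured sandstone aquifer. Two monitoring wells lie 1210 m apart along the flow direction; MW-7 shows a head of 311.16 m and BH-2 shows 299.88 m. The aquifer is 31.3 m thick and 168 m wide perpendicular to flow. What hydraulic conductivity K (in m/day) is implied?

0.353

Cross-sectional area A = 168 × 31.3 = 5258 m².
Hydraulic gradient i = (311.16 − 299.88) / 1210 = 11.28 / 1210 = 0.009322.
From Q = K·A·i, K = Q / (A·i) = 17.3 / (5258 × 0.009322) = 0.3529 m/day.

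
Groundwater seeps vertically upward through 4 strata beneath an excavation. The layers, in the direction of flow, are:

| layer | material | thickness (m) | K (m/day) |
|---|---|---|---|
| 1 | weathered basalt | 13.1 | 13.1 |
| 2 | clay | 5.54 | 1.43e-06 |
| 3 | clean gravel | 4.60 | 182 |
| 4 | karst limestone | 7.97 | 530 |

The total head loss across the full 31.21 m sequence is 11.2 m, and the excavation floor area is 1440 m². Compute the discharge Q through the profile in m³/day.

Flow is perpendicular to layering, so the layers act in series and the equivalent K is the thickness-weighted harmonic mean.
Total thickness L = 13.1 + 5.54 + 4.60 + 7.97 = 31.21 m.
Σ(b_i/K_i) = 13.1/13.1 + 5.54/1.43e-06 + 4.60/182 + 7.97/530 = 3.874e+06 d.
K_eq = L / Σ(b_i/K_i) = 31.21 / 3.874e+06 = 8.056e-06 m/day.
Q = K_eq · A · (Δh/L) = 8.056e-06 × 1440 × (11.2/31.21) = 0.004163 m³/day.

0.00416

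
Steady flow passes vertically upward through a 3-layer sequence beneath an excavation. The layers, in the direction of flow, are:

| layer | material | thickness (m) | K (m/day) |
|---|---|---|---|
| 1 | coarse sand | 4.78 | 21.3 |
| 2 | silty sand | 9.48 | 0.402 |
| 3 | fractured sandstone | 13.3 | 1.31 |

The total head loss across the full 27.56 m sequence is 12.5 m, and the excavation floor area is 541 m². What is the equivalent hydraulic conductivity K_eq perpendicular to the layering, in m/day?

0.812

Flow is perpendicular to layering, so the layers act in series and the equivalent K is the thickness-weighted harmonic mean.
Total thickness L = 4.78 + 9.48 + 13.3 = 27.56 m.
Σ(b_i/K_i) = 4.78/21.3 + 9.48/0.402 + 13.3/1.31 = 33.96 d.
K_eq = L / Σ(b_i/K_i) = 27.56 / 33.96 = 0.8116 m/day.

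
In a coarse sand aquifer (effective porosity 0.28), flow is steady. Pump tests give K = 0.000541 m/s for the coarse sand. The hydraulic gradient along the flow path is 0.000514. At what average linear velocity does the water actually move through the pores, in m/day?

Convert K: 0.000541 m/s × 86400 = 46.74 m/day.
Hydraulic gradient i = 0.000514.
Darcy flux q = K · i = 46.74 × 0.0005140 = 0.02403 m/day.
Seepage velocity v = q / n_e = 0.02403 / 0.28 = 0.08581 m/day.

0.0858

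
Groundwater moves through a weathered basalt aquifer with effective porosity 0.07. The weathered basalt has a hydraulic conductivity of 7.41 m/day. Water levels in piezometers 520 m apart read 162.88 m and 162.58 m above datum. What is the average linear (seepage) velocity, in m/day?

Hydraulic gradient i = (162.88 − 162.58) / 520 = 0.3 / 520 = 0.0005769.
Darcy flux q = K · i = 7.410 × 0.0005769 = 0.004275 m/day.
Seepage velocity v = q / n_e = 0.004275 / 0.07 = 0.06107 m/day.

0.0611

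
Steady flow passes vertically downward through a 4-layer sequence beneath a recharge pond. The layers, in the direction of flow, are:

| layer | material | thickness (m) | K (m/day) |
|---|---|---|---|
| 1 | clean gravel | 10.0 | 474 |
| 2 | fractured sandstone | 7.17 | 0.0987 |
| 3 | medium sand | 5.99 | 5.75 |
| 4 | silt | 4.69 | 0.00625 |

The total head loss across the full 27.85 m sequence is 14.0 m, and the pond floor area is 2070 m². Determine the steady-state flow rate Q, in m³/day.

Flow is perpendicular to layering, so the layers act in series and the equivalent K is the thickness-weighted harmonic mean.
Total thickness L = 10.0 + 7.17 + 5.99 + 4.69 = 27.85 m.
Σ(b_i/K_i) = 10.0/474 + 7.17/0.0987 + 5.99/5.75 + 4.69/0.00625 = 824.1 d.
K_eq = L / Σ(b_i/K_i) = 27.85 / 824.1 = 0.03379 m/day.
Q = K_eq · A · (Δh/L) = 0.03379 × 2070 × (14.0/27.85) = 35.17 m³/day.

35.2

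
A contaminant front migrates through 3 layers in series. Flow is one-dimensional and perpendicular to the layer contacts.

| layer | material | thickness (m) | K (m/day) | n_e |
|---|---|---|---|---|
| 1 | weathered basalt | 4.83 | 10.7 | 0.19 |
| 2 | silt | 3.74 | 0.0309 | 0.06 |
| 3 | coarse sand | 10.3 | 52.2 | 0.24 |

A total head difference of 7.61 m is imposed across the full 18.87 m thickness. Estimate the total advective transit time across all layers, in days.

57.8

With flow normal to the layers, continuity requires the same specific discharge q through every layer.
Σ(b_i/K_i) = 4.83/10.7 + 3.74/0.0309 + 10.3/52.2 = 121.7 d.
q = Δh / Σ(b_i/K_i) = 7.61 / 121.7 = 0.06254 m/day.
In each layer the seepage velocity is v_i = q/n_i, so the layer transit time is t_i = b_i·n_i / q:
  layer 1 (weathered basalt): t_1 = 4.83 × 0.19 / 0.06254 = 14.67 d
  layer 2 (silt): t_2 = 3.74 × 0.06 / 0.06254 = 3.588 d
  layer 3 (coarse sand): t_3 = 10.3 × 0.24 / 0.06254 = 39.53 d
Total t = Σ t_i = 57.79 days.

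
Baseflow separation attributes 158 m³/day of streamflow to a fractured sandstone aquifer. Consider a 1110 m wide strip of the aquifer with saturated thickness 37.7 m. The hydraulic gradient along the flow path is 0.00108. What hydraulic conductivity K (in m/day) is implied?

Cross-sectional area A = 1110 × 37.7 = 41847 m².
Hydraulic gradient i = 0.00108.
From Q = K·A·i, K = Q / (A·i) = 158 / (41847 × 0.001080) = 3.496 m/day.

3.50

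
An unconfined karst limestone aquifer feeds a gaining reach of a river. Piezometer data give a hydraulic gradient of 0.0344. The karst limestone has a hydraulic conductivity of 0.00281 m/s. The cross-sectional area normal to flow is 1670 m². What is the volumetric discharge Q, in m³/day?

13900

Convert K: 0.00281 m/s × 86400 = 242.8 m/day.
Hydraulic gradient i = 0.0344.
Darcy's law: Q = K · A · i = 242.8 × 1670 × 0.03440 = 13947 m³/day.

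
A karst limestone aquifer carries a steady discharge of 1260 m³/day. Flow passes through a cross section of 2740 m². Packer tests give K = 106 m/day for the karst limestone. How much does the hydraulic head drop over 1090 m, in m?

From Q = K·A·i, i = Q / (K·A) = 1260 / (106.0 × 2740) = 0.004338.
Head loss Δh = i · L = 0.004338 × 1090 = 4.729 m.

4.73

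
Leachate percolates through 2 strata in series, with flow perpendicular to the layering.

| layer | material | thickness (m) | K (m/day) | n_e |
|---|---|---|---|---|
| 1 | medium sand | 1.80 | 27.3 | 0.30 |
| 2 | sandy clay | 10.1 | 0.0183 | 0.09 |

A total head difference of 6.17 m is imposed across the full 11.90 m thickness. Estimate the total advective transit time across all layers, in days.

130

With flow normal to the layers, continuity requires the same specific discharge q through every layer.
Σ(b_i/K_i) = 1.80/27.3 + 10.1/0.0183 = 552.0 d.
q = Δh / Σ(b_i/K_i) = 6.17 / 552.0 = 0.01118 m/day.
In each layer the seepage velocity is v_i = q/n_i, so the layer transit time is t_i = b_i·n_i / q:
  layer 1 (medium sand): t_1 = 1.80 × 0.30 / 0.01118 = 48.31 d
  layer 2 (sandy clay): t_2 = 10.1 × 0.09 / 0.01118 = 81.32 d
Total t = Σ t_i = 129.6 days.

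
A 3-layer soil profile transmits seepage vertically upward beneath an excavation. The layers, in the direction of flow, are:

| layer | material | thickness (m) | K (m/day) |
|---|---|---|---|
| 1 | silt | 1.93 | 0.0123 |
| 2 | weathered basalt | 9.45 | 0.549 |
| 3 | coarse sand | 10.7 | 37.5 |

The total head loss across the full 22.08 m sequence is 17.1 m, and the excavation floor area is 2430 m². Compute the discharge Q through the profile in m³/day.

Flow is perpendicular to layering, so the layers act in series and the equivalent K is the thickness-weighted harmonic mean.
Total thickness L = 1.93 + 9.45 + 10.7 = 22.08 m.
Σ(b_i/K_i) = 1.93/0.0123 + 9.45/0.549 + 10.7/37.5 = 174.4 d.
K_eq = L / Σ(b_i/K_i) = 22.08 / 174.4 = 0.1266 m/day.
Q = K_eq · A · (Δh/L) = 0.1266 × 2430 × (17.1/22.08) = 238.3 m³/day.

238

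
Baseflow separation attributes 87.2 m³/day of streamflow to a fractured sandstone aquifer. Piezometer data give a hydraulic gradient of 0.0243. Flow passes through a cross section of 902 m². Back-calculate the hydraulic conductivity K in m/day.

3.98

Hydraulic gradient i = 0.0243.
From Q = K·A·i, K = Q / (A·i) = 87.2 / (902.0 × 0.02430) = 3.978 m/day.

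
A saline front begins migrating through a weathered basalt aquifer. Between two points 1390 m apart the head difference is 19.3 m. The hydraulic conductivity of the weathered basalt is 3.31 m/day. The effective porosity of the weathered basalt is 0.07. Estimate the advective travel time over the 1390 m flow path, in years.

5.80

Hydraulic gradient i = Δh / L = 19.3 / 1390 = 0.01388.
Darcy flux q = K · i = 3.310 × 0.01388 = 0.04596 m/day.
Seepage velocity v = q / n_e = 0.04596 / 0.07 = 0.6566 m/day.
Travel time t = L / v = 1390 / 0.6566 = 2117 days = 5.796 years.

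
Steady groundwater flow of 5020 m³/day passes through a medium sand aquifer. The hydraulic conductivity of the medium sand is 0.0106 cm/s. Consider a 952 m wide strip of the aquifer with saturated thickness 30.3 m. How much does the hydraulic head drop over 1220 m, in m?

Convert K: 0.0106 cm/s × 864 = 9.158 m/day.
Cross-sectional area A = 952 × 30.3 = 28846 m².
From Q = K·A·i, i = Q / (K·A) = 5020 / (9.158 × 28846) = 0.01900.
Head loss Δh = i · L = 0.01900 × 1220 = 23.18 m.

23.2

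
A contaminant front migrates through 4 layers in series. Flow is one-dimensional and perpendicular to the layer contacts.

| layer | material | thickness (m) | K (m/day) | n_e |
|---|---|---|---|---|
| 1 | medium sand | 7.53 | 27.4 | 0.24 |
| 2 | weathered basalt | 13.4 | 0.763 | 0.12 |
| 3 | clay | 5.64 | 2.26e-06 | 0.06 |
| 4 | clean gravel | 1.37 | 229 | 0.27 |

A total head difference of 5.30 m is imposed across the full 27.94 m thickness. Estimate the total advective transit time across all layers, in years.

5320

With flow normal to the layers, continuity requires the same specific discharge q through every layer.
Σ(b_i/K_i) = 7.53/27.4 + 13.4/0.763 + 5.64/2.26e-06 + 1.37/229 = 2.496e+06 d.
q = Δh / Σ(b_i/K_i) = 5.30 / 2.496e+06 = 2.124e-06 m/day.
In each layer the seepage velocity is v_i = q/n_i, so the layer transit time is t_i = b_i·n_i / q:
  layer 1 (medium sand): t_1 = 7.53 × 0.24 / 2.124e-06 = 8.510e+05 d
  layer 2 (weathered basalt): t_2 = 13.4 × 0.12 / 2.124e-06 = 7.572e+05 d
  layer 3 (clay): t_3 = 5.64 × 0.06 / 2.124e-06 = 1.593e+05 d
  layer 4 (clean gravel): t_4 = 1.37 × 0.27 / 2.124e-06 = 1.742e+05 d
Total t = Σ t_i = 1.942e+06 days = 5316 years.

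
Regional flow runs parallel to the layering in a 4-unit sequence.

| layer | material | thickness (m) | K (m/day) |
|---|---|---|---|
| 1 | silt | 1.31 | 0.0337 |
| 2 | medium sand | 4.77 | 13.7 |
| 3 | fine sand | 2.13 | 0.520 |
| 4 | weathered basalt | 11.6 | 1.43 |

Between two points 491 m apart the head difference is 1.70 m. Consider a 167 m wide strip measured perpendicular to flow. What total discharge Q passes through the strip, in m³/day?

Flow is parallel to layering, so each bed carries its own Darcy discharge and the transmissivities add.
Σ(K_i·b_i) = 0.0337×1.31 + 13.7×4.77 + 0.520×2.13 + 1.43×11.6 = 83.09 m²/day.
Hydraulic gradient i = Δh / L = 1.70 / 491 = 0.003462.
Q = Σ(K_i·b_i) · W · i = 83.09 × 167 × 0.003462 = 48.04 m³/day.

48.0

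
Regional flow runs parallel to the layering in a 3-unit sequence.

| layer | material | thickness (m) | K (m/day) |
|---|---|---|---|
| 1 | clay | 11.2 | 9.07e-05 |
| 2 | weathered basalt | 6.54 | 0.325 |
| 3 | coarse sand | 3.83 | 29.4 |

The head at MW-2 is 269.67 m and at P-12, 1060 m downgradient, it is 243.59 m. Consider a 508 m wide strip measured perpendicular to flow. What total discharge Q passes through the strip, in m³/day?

Flow is parallel to layering, so each bed carries its own Darcy discharge and the transmissivities add.
Σ(K_i·b_i) = 9.07e-05×11.2 + 0.325×6.54 + 29.4×3.83 = 114.7 m²/day.
Hydraulic gradient i = (269.67 − 243.59) / 1060 = 26.08 / 1060 = 0.02460.
Q = Σ(K_i·b_i) · W · i = 114.7 × 508 × 0.02460 = 1434 m³/day.

1430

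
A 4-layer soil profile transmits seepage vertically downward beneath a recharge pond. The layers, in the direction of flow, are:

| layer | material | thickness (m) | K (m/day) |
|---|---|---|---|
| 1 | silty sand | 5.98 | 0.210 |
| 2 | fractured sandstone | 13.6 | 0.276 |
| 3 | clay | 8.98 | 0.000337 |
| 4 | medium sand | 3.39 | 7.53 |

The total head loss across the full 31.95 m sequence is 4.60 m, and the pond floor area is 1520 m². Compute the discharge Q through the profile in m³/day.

Flow is perpendicular to layering, so the layers act in series and the equivalent K is the thickness-weighted harmonic mean.
Total thickness L = 5.98 + 13.6 + 8.98 + 3.39 = 31.95 m.
Σ(b_i/K_i) = 5.98/0.210 + 13.6/0.276 + 8.98/0.000337 + 3.39/7.53 = 26725 d.
K_eq = L / Σ(b_i/K_i) = 31.95 / 26725 = 0.001196 m/day.
Q = K_eq · A · (Δh/L) = 0.001196 × 1520 × (4.60/31.95) = 0.2616 m³/day.

0.262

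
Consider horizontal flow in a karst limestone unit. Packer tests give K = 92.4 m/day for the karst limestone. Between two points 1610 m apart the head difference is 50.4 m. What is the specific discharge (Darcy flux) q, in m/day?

Hydraulic gradient i = Δh / L = 50.4 / 1610 = 0.03130.
Specific discharge q = K · i = 92.40 × 0.03130 = 2.893 m/day.

2.89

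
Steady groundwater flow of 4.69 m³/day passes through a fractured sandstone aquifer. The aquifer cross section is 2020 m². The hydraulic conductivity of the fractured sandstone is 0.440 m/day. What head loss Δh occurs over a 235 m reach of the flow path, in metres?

From Q = K·A·i, i = Q / (K·A) = 4.69 / (0.4400 × 2020) = 0.005277.
Head loss Δh = i · L = 0.005277 × 235 = 1.240 m.

1.24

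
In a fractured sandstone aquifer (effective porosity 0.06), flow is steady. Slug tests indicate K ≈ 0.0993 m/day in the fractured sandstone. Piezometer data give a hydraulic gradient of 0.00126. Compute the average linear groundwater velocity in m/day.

Hydraulic gradient i = 0.00126.
Darcy flux q = K · i = 0.09930 × 0.001260 = 0.0001251 m/day.
Seepage velocity v = q / n_e = 0.0001251 / 0.06 = 0.002085 m/day.

0.00209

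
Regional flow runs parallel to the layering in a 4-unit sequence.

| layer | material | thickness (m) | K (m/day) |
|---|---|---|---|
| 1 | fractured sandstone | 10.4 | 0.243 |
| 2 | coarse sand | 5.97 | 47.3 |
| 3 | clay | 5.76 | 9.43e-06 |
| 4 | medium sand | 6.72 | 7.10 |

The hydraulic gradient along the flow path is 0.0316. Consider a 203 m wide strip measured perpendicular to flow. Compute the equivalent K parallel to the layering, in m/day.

Flow is parallel to layering, so each bed carries its own Darcy discharge and the transmissivities add.
Σ(K_i·b_i) = 0.243×10.4 + 47.3×5.97 + 9.43e-06×5.76 + 7.10×6.72 = 332.6 m²/day.
Total thickness b = 28.85 m, so K_eq = Σ(K_i·b_i)/b = 11.53 m/day.

11.5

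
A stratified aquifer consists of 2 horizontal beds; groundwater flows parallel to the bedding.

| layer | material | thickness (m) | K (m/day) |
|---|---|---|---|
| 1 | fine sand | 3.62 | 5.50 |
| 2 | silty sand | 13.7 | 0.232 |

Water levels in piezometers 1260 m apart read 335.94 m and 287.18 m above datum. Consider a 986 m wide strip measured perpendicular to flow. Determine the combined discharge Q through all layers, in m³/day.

881

Flow is parallel to layering, so each bed carries its own Darcy discharge and the transmissivities add.
Σ(K_i·b_i) = 5.50×3.62 + 0.232×13.7 = 23.09 m²/day.
Hydraulic gradient i = (335.94 − 287.18) / 1260 = 48.76 / 1260 = 0.03870.
Q = Σ(K_i·b_i) · W · i = 23.09 × 986 × 0.03870 = 881.0 m³/day.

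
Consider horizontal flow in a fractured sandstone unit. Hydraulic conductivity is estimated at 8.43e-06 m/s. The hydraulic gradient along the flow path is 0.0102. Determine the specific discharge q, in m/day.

0.00743

Convert K: 8.43e-06 m/s × 86400 = 0.7284 m/day.
Hydraulic gradient i = 0.0102.
Specific discharge q = K · i = 0.7284 × 0.01020 = 0.007429 m/day.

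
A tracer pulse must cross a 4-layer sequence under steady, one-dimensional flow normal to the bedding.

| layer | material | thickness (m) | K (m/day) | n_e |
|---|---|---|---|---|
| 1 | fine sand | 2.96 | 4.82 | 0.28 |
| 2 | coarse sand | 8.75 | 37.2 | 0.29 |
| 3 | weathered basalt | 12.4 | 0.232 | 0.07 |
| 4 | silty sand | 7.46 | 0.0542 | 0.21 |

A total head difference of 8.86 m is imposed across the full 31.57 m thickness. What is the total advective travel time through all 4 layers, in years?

With flow normal to the layers, continuity requires the same specific discharge q through every layer.
Σ(b_i/K_i) = 2.96/4.82 + 8.75/37.2 + 12.4/0.232 + 7.46/0.0542 = 191.9 d.
q = Δh / Σ(b_i/K_i) = 8.86 / 191.9 = 0.04616 m/day.
In each layer the seepage velocity is v_i = q/n_i, so the layer transit time is t_i = b_i·n_i / q:
  layer 1 (fine sand): t_1 = 2.96 × 0.28 / 0.04616 = 17.95 d
  layer 2 (coarse sand): t_2 = 8.75 × 0.29 / 0.04616 = 54.97 d
  layer 3 (weathered basalt): t_3 = 12.4 × 0.07 / 0.04616 = 18.80 d
  layer 4 (silty sand): t_4 = 7.46 × 0.21 / 0.04616 = 33.94 d
Total t = Σ t_i = 125.7 days = 0.3441 years.

0.344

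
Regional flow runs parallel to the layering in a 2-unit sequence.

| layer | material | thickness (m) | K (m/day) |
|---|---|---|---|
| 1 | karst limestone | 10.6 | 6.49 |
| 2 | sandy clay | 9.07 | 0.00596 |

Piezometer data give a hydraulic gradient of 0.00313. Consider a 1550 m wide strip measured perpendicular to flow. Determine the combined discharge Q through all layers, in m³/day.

Flow is parallel to layering, so each bed carries its own Darcy discharge and the transmissivities add.
Σ(K_i·b_i) = 6.49×10.6 + 0.00596×9.07 = 68.85 m²/day.
Hydraulic gradient i = 0.00313.
Q = Σ(K_i·b_i) · W · i = 68.85 × 1550 × 0.003130 = 334.0 m³/day.

334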